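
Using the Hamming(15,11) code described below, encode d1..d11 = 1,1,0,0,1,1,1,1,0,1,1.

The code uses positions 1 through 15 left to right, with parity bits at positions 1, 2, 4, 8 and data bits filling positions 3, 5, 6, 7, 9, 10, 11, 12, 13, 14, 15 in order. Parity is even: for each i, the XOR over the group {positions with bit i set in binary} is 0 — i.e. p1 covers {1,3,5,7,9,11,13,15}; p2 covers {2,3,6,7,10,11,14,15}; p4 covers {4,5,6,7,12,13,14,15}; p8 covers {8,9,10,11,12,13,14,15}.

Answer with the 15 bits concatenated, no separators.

Place data at non-parity positions: p1 p2 1 p4 1 0 0 p8 1 1 1 1 0 1 1
p1 (pos 1,3,5,7,9,11,13,15): XOR of data positions = 1⊕1⊕0⊕1⊕1⊕0⊕1 = 1
p2 (pos 2,3,6,7,10,11,14,15): XOR of data positions = 1⊕0⊕0⊕1⊕1⊕1⊕1 = 1
p4 (pos 4,5,6,7,12,13,14,15): XOR of data positions = 1⊕0⊕0⊕1⊕0⊕1⊕1 = 0
p8 (pos 8,9,10,11,12,13,14,15): XOR of data positions = 1⊕1⊕1⊕1⊕0⊕1⊕1 = 0
Codeword: 111010001111011

111010001111011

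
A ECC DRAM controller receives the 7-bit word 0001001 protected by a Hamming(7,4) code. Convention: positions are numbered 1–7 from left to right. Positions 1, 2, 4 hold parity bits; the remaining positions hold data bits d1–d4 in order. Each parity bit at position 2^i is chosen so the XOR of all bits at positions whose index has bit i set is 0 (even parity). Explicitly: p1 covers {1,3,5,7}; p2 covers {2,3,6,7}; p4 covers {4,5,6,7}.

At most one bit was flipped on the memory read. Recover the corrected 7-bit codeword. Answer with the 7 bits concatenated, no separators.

s1 (pos 1,3,5,7): 0⊕0⊕0⊕1 = 1
s2 (pos 2,3,6,7): 0⊕0⊕0⊕1 = 1
s4 (pos 4,5,6,7): 1⊕0⊕0⊕1 = 0
Syndrome s4…s1 = 011 → error at position 3.
Flip position 3: 0001001 → 0011001

0011001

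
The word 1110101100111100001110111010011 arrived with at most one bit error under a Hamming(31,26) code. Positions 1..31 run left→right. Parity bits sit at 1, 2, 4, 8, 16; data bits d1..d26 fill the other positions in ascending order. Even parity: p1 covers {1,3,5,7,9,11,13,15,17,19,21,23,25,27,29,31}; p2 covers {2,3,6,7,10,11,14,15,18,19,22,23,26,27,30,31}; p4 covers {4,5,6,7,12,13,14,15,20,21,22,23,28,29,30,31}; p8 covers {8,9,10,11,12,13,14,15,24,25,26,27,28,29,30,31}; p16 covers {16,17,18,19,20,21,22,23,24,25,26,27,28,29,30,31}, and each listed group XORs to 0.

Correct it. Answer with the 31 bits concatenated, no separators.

1110101100111101001110111010011

s1 (pos 1,3,5,7,9,11,13,15,17,19,21,23,25,27,29,31): 1⊕1⊕1⊕1⊕0⊕1⊕1⊕0⊕0⊕1⊕1⊕1⊕1⊕1⊕0⊕1 = 0
s2 (pos 2,3,6,7,10,11,14,15,18,19,22,23,26,27,30,31): 1⊕1⊕0⊕1⊕0⊕1⊕1⊕0⊕0⊕1⊕0⊕1⊕0⊕1⊕1⊕1 = 0
s4 (pos 4,5,6,7,12,13,14,15,20,21,22,23,28,29,30,31): 0⊕1⊕0⊕1⊕1⊕1⊕1⊕0⊕1⊕1⊕0⊕1⊕0⊕0⊕1⊕1 = 0
s8 (pos 8,9,10,11,12,13,14,15,24,25,26,27,28,29,30,31): 1⊕0⊕0⊕1⊕1⊕1⊕1⊕0⊕1⊕1⊕0⊕1⊕0⊕0⊕1⊕1 = 0
s16 (pos 16,17,18,19,20,21,22,23,24,25,26,27,28,29,30,31): 0⊕0⊕0⊕1⊕1⊕1⊕0⊕1⊕1⊕1⊕0⊕1⊕0⊕0⊕1⊕1 = 1
Syndrome s16…s1 = 10000 → error at position 16.
Flip position 16: 1110101100111100001110111010011 → 1110101100111101001110111010011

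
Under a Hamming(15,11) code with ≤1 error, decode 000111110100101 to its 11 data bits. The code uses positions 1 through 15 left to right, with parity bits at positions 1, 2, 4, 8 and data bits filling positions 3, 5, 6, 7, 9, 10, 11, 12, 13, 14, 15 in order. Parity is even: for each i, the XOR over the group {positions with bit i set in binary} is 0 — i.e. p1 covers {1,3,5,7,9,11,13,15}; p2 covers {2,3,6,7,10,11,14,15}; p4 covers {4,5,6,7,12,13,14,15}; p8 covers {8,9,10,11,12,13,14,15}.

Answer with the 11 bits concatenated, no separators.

01110100101

s1 (pos 1,3,5,7,9,11,13,15): 0⊕0⊕1⊕1⊕0⊕0⊕1⊕1 = 0
s2 (pos 2,3,6,7,10,11,14,15): 0⊕0⊕1⊕1⊕1⊕0⊕0⊕1 = 0
s4 (pos 4,5,6,7,12,13,14,15): 1⊕1⊕1⊕1⊕0⊕1⊕0⊕1 = 0
s8 (pos 8,9,10,11,12,13,14,15): 1⊕0⊕1⊕0⊕0⊕1⊕0⊕1 = 0
Syndrome s8…s1 = 0000 → no error.
Read data bits from positions 3,5,6,7,9,10,11,12,13,14,15: 01110100101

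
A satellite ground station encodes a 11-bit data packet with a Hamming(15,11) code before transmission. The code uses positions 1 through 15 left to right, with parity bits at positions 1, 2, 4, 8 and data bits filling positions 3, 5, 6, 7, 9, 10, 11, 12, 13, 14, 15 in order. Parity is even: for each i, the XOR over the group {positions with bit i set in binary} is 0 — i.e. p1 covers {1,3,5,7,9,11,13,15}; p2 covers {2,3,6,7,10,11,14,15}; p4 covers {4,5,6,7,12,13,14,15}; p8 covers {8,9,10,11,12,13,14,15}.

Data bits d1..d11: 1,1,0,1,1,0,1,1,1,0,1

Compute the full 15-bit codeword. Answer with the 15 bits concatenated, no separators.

101110111011101

Place data at non-parity positions: p1 p2 1 p4 1 0 1 p8 1 0 1 1 1 0 1
p1 (pos 1,3,5,7,9,11,13,15): XOR of data positions = 1⊕1⊕1⊕1⊕1⊕1⊕1 = 1
p2 (pos 2,3,6,7,10,11,14,15): XOR of data positions = 1⊕0⊕1⊕0⊕1⊕0⊕1 = 0
p4 (pos 4,5,6,7,12,13,14,15): XOR of data positions = 1⊕0⊕1⊕1⊕1⊕0⊕1 = 1
p8 (pos 8,9,10,11,12,13,14,15): XOR of data positions = 1⊕0⊕1⊕1⊕1⊕0⊕1 = 1
Codeword: 101110111011101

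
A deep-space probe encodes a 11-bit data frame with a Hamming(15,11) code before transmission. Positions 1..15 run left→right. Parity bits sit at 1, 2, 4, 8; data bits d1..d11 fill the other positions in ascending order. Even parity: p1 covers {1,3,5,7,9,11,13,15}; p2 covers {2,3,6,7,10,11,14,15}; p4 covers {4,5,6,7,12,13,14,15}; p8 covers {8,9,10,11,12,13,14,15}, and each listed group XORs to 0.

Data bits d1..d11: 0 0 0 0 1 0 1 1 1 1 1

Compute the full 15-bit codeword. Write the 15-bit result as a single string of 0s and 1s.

010000001011111

Place data at non-parity positions: p1 p2 0 p4 0 0 0 p8 1 0 1 1 1 1 1
p1 (pos 1,3,5,7,9,11,13,15): XOR of data positions = 0⊕0⊕0⊕1⊕1⊕1⊕1 = 0
p2 (pos 2,3,6,7,10,11,14,15): XOR of data positions = 0⊕0⊕0⊕0⊕1⊕1⊕1 = 1
p4 (pos 4,5,6,7,12,13,14,15): XOR of data positions = 0⊕0⊕0⊕1⊕1⊕1⊕1 = 0
p8 (pos 8,9,10,11,12,13,14,15): XOR of data positions = 1⊕0⊕1⊕1⊕1⊕1⊕1 = 0
Codeword: 010000001011111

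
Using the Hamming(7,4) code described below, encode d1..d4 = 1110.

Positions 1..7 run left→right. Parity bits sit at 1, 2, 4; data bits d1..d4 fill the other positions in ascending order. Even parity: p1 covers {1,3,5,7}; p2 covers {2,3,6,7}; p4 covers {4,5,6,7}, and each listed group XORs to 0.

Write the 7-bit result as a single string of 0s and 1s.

Place data at non-parity positions: p1 p2 1 p4 1 1 0
p1 (pos 1,3,5,7): XOR of data positions = 1⊕1⊕0 = 0
p2 (pos 2,3,6,7): XOR of data positions = 1⊕1⊕0 = 0
p4 (pos 4,5,6,7): XOR of data positions = 1⊕1⊕0 = 0
Codeword: 0010110

0010110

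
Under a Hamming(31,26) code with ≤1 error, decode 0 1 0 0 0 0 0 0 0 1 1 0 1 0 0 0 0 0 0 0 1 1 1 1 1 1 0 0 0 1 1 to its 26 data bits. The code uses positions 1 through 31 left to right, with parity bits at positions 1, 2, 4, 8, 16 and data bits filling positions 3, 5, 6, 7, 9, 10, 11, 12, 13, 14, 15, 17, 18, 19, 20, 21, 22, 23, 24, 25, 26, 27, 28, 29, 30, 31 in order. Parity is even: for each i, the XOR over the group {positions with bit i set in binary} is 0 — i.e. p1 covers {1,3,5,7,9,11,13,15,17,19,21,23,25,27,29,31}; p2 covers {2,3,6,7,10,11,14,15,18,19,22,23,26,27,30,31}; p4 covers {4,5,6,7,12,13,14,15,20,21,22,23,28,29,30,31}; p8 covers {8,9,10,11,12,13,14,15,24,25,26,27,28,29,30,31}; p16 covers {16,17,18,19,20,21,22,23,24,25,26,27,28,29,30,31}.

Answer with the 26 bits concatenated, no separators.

00000110100000011111100011

s1 (pos 1,3,5,7,9,11,13,15,17,19,21,23,25,27,29,31): 0⊕0⊕0⊕0⊕0⊕1⊕1⊕0⊕0⊕0⊕1⊕1⊕1⊕0⊕0⊕1 = 0
s2 (pos 2,3,6,7,10,11,14,15,18,19,22,23,26,27,30,31): 1⊕0⊕0⊕0⊕1⊕1⊕0⊕0⊕0⊕0⊕1⊕1⊕1⊕0⊕1⊕1 = 0
s4 (pos 4,5,6,7,12,13,14,15,20,21,22,23,28,29,30,31): 0⊕0⊕0⊕0⊕0⊕1⊕0⊕0⊕0⊕1⊕1⊕1⊕0⊕0⊕1⊕1 = 0
s8 (pos 8,9,10,11,12,13,14,15,24,25,26,27,28,29,30,31): 0⊕0⊕1⊕1⊕0⊕1⊕0⊕0⊕1⊕1⊕1⊕0⊕0⊕0⊕1⊕1 = 0
s16 (pos 16,17,18,19,20,21,22,23,24,25,26,27,28,29,30,31): 0⊕0⊕0⊕0⊕0⊕1⊕1⊕1⊕1⊕1⊕1⊕0⊕0⊕0⊕1⊕1 = 0
Syndrome s16…s1 = 00000 → no error.
Read data bits from positions 3,5,6,7,9,10,11,12,13,14,15,17,18,19,20,21,22,23,24,25,26,27,28,29,30,31: 00000110100000011111100011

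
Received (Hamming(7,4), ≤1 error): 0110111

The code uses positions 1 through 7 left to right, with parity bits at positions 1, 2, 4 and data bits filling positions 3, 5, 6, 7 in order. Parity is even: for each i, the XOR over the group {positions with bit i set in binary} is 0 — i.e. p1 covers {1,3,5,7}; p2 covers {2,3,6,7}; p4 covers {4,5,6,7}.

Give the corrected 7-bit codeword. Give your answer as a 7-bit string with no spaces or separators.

s1 (pos 1,3,5,7): 0⊕1⊕1⊕1 = 1
s2 (pos 2,3,6,7): 1⊕1⊕1⊕1 = 0
s4 (pos 4,5,6,7): 0⊕1⊕1⊕1 = 1
Syndrome s4…s1 = 101 → error at position 5.
Flip position 5: 0110111 → 0110011

0110011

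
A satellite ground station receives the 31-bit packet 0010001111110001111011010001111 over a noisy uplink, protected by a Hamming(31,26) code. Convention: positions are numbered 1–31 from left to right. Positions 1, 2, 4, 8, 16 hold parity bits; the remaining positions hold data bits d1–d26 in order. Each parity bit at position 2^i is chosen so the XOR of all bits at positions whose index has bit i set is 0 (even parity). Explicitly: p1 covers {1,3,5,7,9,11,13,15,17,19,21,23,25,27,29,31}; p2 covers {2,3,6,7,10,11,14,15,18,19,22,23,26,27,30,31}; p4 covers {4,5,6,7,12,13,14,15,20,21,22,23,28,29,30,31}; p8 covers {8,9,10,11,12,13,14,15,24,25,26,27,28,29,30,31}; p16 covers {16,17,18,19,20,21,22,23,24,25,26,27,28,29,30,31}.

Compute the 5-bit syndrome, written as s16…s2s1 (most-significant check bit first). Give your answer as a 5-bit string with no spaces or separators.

10011

s1 (pos 1,3,5,7,9,11,13,15,17,19,21,23,25,27,29,31): 0⊕1⊕0⊕1⊕1⊕1⊕0⊕0⊕1⊕1⊕1⊕0⊕0⊕0⊕1⊕1 = 1
s2 (pos 2,3,6,7,10,11,14,15,18,19,22,23,26,27,30,31): 0⊕1⊕0⊕1⊕1⊕1⊕0⊕0⊕1⊕1⊕1⊕0⊕0⊕0⊕1⊕1 = 1
s4 (pos 4,5,6,7,12,13,14,15,20,21,22,23,28,29,30,31): 0⊕0⊕0⊕1⊕1⊕0⊕0⊕0⊕0⊕1⊕1⊕0⊕1⊕1⊕1⊕1 = 0
s8 (pos 8,9,10,11,12,13,14,15,24,25,26,27,28,29,30,31): 1⊕1⊕1⊕1⊕1⊕0⊕0⊕0⊕1⊕0⊕0⊕0⊕1⊕1⊕1⊕1 = 0
s16 (pos 16,17,18,19,20,21,22,23,24,25,26,27,28,29,30,31): 1⊕1⊕1⊕1⊕0⊕1⊕1⊕0⊕1⊕0⊕0⊕0⊕1⊕1⊕1⊕1 = 1
Syndrome s16…s1 = 10011 → error at position 19.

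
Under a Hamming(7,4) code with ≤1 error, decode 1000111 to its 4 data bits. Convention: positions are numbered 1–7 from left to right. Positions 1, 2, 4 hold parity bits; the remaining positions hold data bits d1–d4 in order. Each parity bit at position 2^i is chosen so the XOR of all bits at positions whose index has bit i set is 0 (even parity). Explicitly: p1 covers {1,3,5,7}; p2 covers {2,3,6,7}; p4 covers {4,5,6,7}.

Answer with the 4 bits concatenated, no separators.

s1 (pos 1,3,5,7): 1⊕0⊕1⊕1 = 1
s2 (pos 2,3,6,7): 0⊕0⊕1⊕1 = 0
s4 (pos 4,5,6,7): 0⊕1⊕1⊕1 = 1
Syndrome s4…s1 = 101 → error at position 5.
Flip position 5: 1000111 → 1000011
Read data bits from positions 3,5,6,7: 0011

0011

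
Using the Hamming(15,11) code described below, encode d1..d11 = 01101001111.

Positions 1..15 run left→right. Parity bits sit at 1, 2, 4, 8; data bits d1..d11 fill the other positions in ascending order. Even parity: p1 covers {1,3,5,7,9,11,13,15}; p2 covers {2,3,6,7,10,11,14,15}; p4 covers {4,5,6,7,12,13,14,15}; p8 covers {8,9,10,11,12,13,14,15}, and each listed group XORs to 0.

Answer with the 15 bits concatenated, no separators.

010011011001111

Place data at non-parity positions: p1 p2 0 p4 1 1 0 p8 1 0 0 1 1 1 1
p1 (pos 1,3,5,7,9,11,13,15): XOR of data positions = 0⊕1⊕0⊕1⊕0⊕1⊕1 = 0
p2 (pos 2,3,6,7,10,11,14,15): XOR of data positions = 0⊕1⊕0⊕0⊕0⊕1⊕1 = 1
p4 (pos 4,5,6,7,12,13,14,15): XOR of data positions = 1⊕1⊕0⊕1⊕1⊕1⊕1 = 0
p8 (pos 8,9,10,11,12,13,14,15): XOR of data positions = 1⊕0⊕0⊕1⊕1⊕1⊕1 = 1
Codeword: 010011011001111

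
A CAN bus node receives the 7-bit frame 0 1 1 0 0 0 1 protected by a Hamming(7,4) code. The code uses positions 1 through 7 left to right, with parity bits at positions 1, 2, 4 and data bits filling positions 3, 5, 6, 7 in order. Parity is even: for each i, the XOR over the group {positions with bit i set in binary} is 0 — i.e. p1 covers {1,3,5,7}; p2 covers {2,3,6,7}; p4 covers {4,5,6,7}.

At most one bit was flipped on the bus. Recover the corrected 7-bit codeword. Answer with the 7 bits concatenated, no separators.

s1 (pos 1,3,5,7): 0⊕1⊕0⊕1 = 0
s2 (pos 2,3,6,7): 1⊕1⊕0⊕1 = 1
s4 (pos 4,5,6,7): 0⊕0⊕0⊕1 = 1
Syndrome s4…s1 = 110 → error at position 6.
Flip position 6: 0110001 → 0110011

0110011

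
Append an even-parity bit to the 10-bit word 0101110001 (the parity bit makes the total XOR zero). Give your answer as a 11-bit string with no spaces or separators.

01011100011

XOR of the 10 data bits: 0⊕1⊕0⊕1⊕1⊕1⊕0⊕0⊕0⊕1 = 1
Parity bit = 1 (so all 11 bits XOR to 0).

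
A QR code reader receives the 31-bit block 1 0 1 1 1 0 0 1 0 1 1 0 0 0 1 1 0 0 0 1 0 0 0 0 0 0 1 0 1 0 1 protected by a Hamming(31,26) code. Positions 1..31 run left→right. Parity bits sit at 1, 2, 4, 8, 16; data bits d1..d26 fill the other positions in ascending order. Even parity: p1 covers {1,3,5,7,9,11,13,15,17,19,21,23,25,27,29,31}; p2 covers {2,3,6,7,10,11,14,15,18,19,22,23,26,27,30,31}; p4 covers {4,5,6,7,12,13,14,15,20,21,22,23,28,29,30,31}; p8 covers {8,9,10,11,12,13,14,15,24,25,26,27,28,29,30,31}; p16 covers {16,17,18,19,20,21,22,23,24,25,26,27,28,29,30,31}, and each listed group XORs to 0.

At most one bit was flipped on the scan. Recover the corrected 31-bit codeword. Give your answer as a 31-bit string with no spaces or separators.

1011100101100011000100010010101

s1 (pos 1,3,5,7,9,11,13,15,17,19,21,23,25,27,29,31): 1⊕1⊕1⊕0⊕0⊕1⊕0⊕1⊕0⊕0⊕0⊕0⊕0⊕1⊕1⊕1 = 0
s2 (pos 2,3,6,7,10,11,14,15,18,19,22,23,26,27,30,31): 0⊕1⊕0⊕0⊕1⊕1⊕0⊕1⊕0⊕0⊕0⊕0⊕0⊕1⊕0⊕1 = 0
s4 (pos 4,5,6,7,12,13,14,15,20,21,22,23,28,29,30,31): 1⊕1⊕0⊕0⊕0⊕0⊕0⊕1⊕1⊕0⊕0⊕0⊕0⊕1⊕0⊕1 = 0
s8 (pos 8,9,10,11,12,13,14,15,24,25,26,27,28,29,30,31): 1⊕0⊕1⊕1⊕0⊕0⊕0⊕1⊕0⊕0⊕0⊕1⊕0⊕1⊕0⊕1 = 1
s16 (pos 16,17,18,19,20,21,22,23,24,25,26,27,28,29,30,31): 1⊕0⊕0⊕0⊕1⊕0⊕0⊕0⊕0⊕0⊕0⊕1⊕0⊕1⊕0⊕1 = 1
Syndrome s16…s1 = 11000 → error at position 24.
Flip position 24: 1011100101100011000100000010101 → 1011100101100011000100010010101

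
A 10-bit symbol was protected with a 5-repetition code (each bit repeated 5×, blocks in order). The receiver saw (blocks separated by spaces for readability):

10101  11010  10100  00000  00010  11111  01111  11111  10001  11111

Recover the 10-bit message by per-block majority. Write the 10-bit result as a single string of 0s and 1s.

Block 1 (10101): 3 ones → 1
Block 2 (11010): 3 ones → 1
Block 3 (10100): 2 ones → 0
Block 4 (00000): 0 ones → 0
Block 5 (00010): 1 one → 0
Block 6 (11111): 5 ones → 1
Block 7 (01111): 4 ones → 1
Block 8 (11111): 5 ones → 1
Block 9 (10001): 2 ones → 0
Block 10 (11111): 5 ones → 1

1100011101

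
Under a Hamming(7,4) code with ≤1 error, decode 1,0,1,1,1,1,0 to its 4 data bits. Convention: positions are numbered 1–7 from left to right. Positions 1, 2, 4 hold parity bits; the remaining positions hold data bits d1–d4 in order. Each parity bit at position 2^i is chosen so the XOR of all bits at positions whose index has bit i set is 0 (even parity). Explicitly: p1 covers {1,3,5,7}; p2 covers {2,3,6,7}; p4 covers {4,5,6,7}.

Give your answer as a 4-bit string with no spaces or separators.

1010

s1 (pos 1,3,5,7): 1⊕1⊕1⊕0 = 1
s2 (pos 2,3,6,7): 0⊕1⊕1⊕0 = 0
s4 (pos 4,5,6,7): 1⊕1⊕1⊕0 = 1
Syndrome s4…s1 = 101 → error at position 5.
Flip position 5: 1011110 → 1011010
Read data bits from positions 3,5,6,7: 1010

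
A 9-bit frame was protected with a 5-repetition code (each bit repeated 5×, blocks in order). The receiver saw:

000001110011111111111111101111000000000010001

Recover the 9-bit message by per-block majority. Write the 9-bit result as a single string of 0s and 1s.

011111000

Block 1 (00000): 0 ones → 0
Block 2 (11100): 3 ones → 1
Block 3 (11111): 5 ones → 1
Block 4 (11111): 5 ones → 1
Block 5 (11111): 5 ones → 1
Block 6 (01111): 4 ones → 1
Block 7 (00000): 0 ones → 0
Block 8 (00000): 0 ones → 0
Block 9 (10001): 2 ones → 0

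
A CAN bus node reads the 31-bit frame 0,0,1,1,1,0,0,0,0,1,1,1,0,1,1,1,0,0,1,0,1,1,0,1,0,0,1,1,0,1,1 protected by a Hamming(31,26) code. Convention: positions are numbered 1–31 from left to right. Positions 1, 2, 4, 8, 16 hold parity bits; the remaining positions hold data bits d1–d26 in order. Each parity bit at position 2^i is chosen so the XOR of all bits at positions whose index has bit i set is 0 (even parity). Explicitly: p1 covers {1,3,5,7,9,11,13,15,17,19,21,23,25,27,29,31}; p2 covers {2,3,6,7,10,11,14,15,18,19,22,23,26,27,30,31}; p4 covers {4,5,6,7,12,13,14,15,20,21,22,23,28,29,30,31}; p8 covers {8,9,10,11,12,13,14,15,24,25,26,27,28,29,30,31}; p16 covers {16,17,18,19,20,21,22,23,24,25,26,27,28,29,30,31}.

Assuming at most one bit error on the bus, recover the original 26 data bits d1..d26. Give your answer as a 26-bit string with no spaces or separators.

11000111011001011010011011

s1 (pos 1,3,5,7,9,11,13,15,17,19,21,23,25,27,29,31): 0⊕1⊕1⊕0⊕0⊕1⊕0⊕1⊕0⊕1⊕1⊕0⊕0⊕1⊕0⊕1 = 0
s2 (pos 2,3,6,7,10,11,14,15,18,19,22,23,26,27,30,31): 0⊕1⊕0⊕0⊕1⊕1⊕1⊕1⊕0⊕1⊕1⊕0⊕0⊕1⊕1⊕1 = 0
s4 (pos 4,5,6,7,12,13,14,15,20,21,22,23,28,29,30,31): 1⊕1⊕0⊕0⊕1⊕0⊕1⊕1⊕0⊕1⊕1⊕0⊕1⊕0⊕1⊕1 = 0
s8 (pos 8,9,10,11,12,13,14,15,24,25,26,27,28,29,30,31): 0⊕0⊕1⊕1⊕1⊕0⊕1⊕1⊕1⊕0⊕0⊕1⊕1⊕0⊕1⊕1 = 0
s16 (pos 16,17,18,19,20,21,22,23,24,25,26,27,28,29,30,31): 1⊕0⊕0⊕1⊕0⊕1⊕1⊕0⊕1⊕0⊕0⊕1⊕1⊕0⊕1⊕1 = 1
Syndrome s16…s1 = 10000 → error at position 16.
Flip position 16: 0011100001110111001011010011011 → 0011100001110110001011010011011
Read data bits from positions 3,5,6,7,9,10,11,12,13,14,15,17,18,19,20,21,22,23,24,25,26,27,28,29,30,31: 11000111011001011010011011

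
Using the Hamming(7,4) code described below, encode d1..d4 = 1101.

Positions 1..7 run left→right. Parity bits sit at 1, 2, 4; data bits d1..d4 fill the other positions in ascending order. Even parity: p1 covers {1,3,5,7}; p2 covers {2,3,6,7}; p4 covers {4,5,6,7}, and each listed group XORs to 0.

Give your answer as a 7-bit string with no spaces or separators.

Place data at non-parity positions: p1 p2 1 p4 1 0 1
p1 (pos 1,3,5,7): XOR of data positions = 1⊕1⊕1 = 1
p2 (pos 2,3,6,7): XOR of data positions = 1⊕0⊕1 = 0
p4 (pos 4,5,6,7): XOR of data positions = 1⊕0⊕1 = 0
Codeword: 1010101

1010101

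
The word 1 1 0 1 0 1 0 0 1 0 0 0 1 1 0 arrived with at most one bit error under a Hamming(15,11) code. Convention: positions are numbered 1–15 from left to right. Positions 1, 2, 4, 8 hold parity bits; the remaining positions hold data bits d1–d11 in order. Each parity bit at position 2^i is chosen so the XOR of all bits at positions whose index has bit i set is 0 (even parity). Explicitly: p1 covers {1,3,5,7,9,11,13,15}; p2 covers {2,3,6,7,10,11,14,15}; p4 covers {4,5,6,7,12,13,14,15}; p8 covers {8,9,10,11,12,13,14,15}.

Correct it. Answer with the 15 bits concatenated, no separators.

110101001010110

s1 (pos 1,3,5,7,9,11,13,15): 1⊕0⊕0⊕0⊕1⊕0⊕1⊕0 = 1
s2 (pos 2,3,6,7,10,11,14,15): 1⊕0⊕1⊕0⊕0⊕0⊕1⊕0 = 1
s4 (pos 4,5,6,7,12,13,14,15): 1⊕0⊕1⊕0⊕0⊕1⊕1⊕0 = 0
s8 (pos 8,9,10,11,12,13,14,15): 0⊕1⊕0⊕0⊕0⊕1⊕1⊕0 = 1
Syndrome s8…s1 = 1011 → error at position 11.
Flip position 11: 110101001000110 → 110101001010110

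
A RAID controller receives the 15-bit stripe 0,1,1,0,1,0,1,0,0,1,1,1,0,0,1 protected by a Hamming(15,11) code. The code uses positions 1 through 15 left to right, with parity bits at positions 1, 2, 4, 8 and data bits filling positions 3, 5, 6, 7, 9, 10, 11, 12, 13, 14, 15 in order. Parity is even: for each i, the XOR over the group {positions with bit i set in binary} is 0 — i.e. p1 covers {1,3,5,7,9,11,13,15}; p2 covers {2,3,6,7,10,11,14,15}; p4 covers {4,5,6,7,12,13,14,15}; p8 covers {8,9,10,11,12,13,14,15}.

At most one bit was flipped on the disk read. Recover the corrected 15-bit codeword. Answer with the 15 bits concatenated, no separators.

s1 (pos 1,3,5,7,9,11,13,15): 0⊕1⊕1⊕1⊕0⊕1⊕0⊕1 = 1
s2 (pos 2,3,6,7,10,11,14,15): 1⊕1⊕0⊕1⊕1⊕1⊕0⊕1 = 0
s4 (pos 4,5,6,7,12,13,14,15): 0⊕1⊕0⊕1⊕1⊕0⊕0⊕1 = 0
s8 (pos 8,9,10,11,12,13,14,15): 0⊕0⊕1⊕1⊕1⊕0⊕0⊕1 = 0
Syndrome s8…s1 = 0001 → error at position 1.
Flip position 1: 011010100111001 → 111010100111001

111010100111001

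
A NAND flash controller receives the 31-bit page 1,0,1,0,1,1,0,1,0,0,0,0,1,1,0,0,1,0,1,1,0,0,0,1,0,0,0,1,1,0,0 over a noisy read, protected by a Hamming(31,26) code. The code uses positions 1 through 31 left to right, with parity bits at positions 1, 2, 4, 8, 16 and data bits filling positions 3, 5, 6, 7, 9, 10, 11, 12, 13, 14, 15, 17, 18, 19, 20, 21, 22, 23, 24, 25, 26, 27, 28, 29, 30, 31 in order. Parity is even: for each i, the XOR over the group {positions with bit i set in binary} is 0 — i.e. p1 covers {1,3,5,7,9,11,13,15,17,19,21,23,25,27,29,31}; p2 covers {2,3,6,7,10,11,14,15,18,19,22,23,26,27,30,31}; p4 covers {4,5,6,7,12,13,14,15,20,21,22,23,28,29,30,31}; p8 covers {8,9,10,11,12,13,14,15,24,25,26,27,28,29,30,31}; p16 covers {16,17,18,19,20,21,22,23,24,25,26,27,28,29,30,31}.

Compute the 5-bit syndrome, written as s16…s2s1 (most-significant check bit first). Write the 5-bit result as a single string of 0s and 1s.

s1 (pos 1,3,5,7,9,11,13,15,17,19,21,23,25,27,29,31): 1⊕1⊕1⊕0⊕0⊕0⊕1⊕0⊕1⊕1⊕0⊕0⊕0⊕0⊕1⊕0 = 1
s2 (pos 2,3,6,7,10,11,14,15,18,19,22,23,26,27,30,31): 0⊕1⊕1⊕0⊕0⊕0⊕1⊕0⊕0⊕1⊕0⊕0⊕0⊕0⊕0⊕0 = 0
s4 (pos 4,5,6,7,12,13,14,15,20,21,22,23,28,29,30,31): 0⊕1⊕1⊕0⊕0⊕1⊕1⊕0⊕1⊕0⊕0⊕0⊕1⊕1⊕0⊕0 = 1
s8 (pos 8,9,10,11,12,13,14,15,24,25,26,27,28,29,30,31): 1⊕0⊕0⊕0⊕0⊕1⊕1⊕0⊕1⊕0⊕0⊕0⊕1⊕1⊕0⊕0 = 0
s16 (pos 16,17,18,19,20,21,22,23,24,25,26,27,28,29,30,31): 0⊕1⊕0⊕1⊕1⊕0⊕0⊕0⊕1⊕0⊕0⊕0⊕1⊕1⊕0⊕0 = 0
Syndrome s16…s1 = 00101 → error at position 5.

00101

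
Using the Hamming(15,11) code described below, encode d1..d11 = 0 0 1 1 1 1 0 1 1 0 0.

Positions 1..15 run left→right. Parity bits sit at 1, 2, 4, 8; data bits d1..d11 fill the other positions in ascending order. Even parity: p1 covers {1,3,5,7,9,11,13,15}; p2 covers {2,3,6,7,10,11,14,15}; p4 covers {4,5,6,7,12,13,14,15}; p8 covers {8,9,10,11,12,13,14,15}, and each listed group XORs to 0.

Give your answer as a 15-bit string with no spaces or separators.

Place data at non-parity positions: p1 p2 0 p4 0 1 1 p8 1 1 0 1 1 0 0
p1 (pos 1,3,5,7,9,11,13,15): XOR of data positions = 0⊕0⊕1⊕1⊕0⊕1⊕0 = 1
p2 (pos 2,3,6,7,10,11,14,15): XOR of data positions = 0⊕1⊕1⊕1⊕0⊕0⊕0 = 1
p4 (pos 4,5,6,7,12,13,14,15): XOR of data positions = 0⊕1⊕1⊕1⊕1⊕0⊕0 = 0
p8 (pos 8,9,10,11,12,13,14,15): XOR of data positions = 1⊕1⊕0⊕1⊕1⊕0⊕0 = 0
Codeword: 110001101101100

110001101101100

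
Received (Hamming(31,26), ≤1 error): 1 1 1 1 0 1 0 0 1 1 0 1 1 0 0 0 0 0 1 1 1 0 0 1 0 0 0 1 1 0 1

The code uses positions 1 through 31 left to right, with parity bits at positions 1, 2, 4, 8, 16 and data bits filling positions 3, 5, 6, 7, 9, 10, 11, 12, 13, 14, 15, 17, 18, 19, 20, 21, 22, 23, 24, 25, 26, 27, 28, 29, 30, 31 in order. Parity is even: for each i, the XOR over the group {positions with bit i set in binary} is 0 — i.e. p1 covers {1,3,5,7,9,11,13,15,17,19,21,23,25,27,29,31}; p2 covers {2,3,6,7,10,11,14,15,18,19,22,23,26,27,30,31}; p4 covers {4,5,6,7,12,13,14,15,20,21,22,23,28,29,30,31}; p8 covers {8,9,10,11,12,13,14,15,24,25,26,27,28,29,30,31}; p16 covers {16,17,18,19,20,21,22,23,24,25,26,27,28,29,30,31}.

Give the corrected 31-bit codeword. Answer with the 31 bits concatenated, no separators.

1111010011011000001010010001101

s1 (pos 1,3,5,7,9,11,13,15,17,19,21,23,25,27,29,31): 1⊕1⊕0⊕0⊕1⊕0⊕1⊕0⊕0⊕1⊕1⊕0⊕0⊕0⊕1⊕1 = 0
s2 (pos 2,3,6,7,10,11,14,15,18,19,22,23,26,27,30,31): 1⊕1⊕1⊕0⊕1⊕0⊕0⊕0⊕0⊕1⊕0⊕0⊕0⊕0⊕0⊕1 = 0
s4 (pos 4,5,6,7,12,13,14,15,20,21,22,23,28,29,30,31): 1⊕0⊕1⊕0⊕1⊕1⊕0⊕0⊕1⊕1⊕0⊕0⊕1⊕1⊕0⊕1 = 1
s8 (pos 8,9,10,11,12,13,14,15,24,25,26,27,28,29,30,31): 0⊕1⊕1⊕0⊕1⊕1⊕0⊕0⊕1⊕0⊕0⊕0⊕1⊕1⊕0⊕1 = 0
s16 (pos 16,17,18,19,20,21,22,23,24,25,26,27,28,29,30,31): 0⊕0⊕0⊕1⊕1⊕1⊕0⊕0⊕1⊕0⊕0⊕0⊕1⊕1⊕0⊕1 = 1
Syndrome s16…s1 = 10100 → error at position 20.
Flip position 20: 1111010011011000001110010001101 → 1111010011011000001010010001101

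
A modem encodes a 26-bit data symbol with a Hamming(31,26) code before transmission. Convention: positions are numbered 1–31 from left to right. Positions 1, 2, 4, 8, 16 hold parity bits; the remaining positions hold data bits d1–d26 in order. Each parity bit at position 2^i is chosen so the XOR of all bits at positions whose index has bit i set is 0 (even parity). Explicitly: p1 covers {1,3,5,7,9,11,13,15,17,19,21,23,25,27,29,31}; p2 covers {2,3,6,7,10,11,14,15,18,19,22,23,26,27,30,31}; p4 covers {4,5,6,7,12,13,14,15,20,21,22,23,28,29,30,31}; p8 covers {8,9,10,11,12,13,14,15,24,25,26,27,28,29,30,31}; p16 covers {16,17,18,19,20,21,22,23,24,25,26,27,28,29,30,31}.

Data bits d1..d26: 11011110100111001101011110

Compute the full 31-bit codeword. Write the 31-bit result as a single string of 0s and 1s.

0010101111101000111001101011110

Place data at non-parity positions: p1 p2 1 p4 1 0 1 p8 1 1 1 0 1 0 0 p16 1 1 1 0 0 1 1 0 1 0 1 1 1 1 0
p1 (pos 1,3,5,7,9,11,13,15,17,19,21,23,25,27,29,31): XOR of data positions = 1⊕1⊕1⊕1⊕1⊕1⊕0⊕1⊕1⊕0⊕1⊕1⊕1⊕1⊕0 = 0
p2 (pos 2,3,6,7,10,11,14,15,18,19,22,23,26,27,30,31): XOR of data positions = 1⊕0⊕1⊕1⊕1⊕0⊕0⊕1⊕1⊕1⊕1⊕0⊕1⊕1⊕0 = 0
p4 (pos 4,5,6,7,12,13,14,15,20,21,22,23,28,29,30,31): XOR of data positions = 1⊕0⊕1⊕0⊕1⊕0⊕0⊕0⊕0⊕1⊕1⊕1⊕1⊕1⊕0 = 0
p8 (pos 8,9,10,11,12,13,14,15,24,25,26,27,28,29,30,31): XOR of data positions = 1⊕1⊕1⊕0⊕1⊕0⊕0⊕0⊕1⊕0⊕1⊕1⊕1⊕1⊕0 = 1
p16 (pos 16,17,18,19,20,21,22,23,24,25,26,27,28,29,30,31): XOR of data positions = 1⊕1⊕1⊕0⊕0⊕1⊕1⊕0⊕1⊕0⊕1⊕1⊕1⊕1⊕0 = 0
Codeword: 0010101111101000111001101011110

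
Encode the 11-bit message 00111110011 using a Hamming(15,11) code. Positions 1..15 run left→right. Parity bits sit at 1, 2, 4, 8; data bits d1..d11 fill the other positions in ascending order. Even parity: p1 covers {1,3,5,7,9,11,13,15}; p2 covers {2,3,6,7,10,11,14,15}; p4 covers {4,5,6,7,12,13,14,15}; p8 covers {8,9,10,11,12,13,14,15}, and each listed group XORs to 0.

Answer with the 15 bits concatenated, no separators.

000001111110011

Place data at non-parity positions: p1 p2 0 p4 0 1 1 p8 1 1 1 0 0 1 1
p1 (pos 1,3,5,7,9,11,13,15): XOR of data positions = 0⊕0⊕1⊕1⊕1⊕0⊕1 = 0
p2 (pos 2,3,6,7,10,11,14,15): XOR of data positions = 0⊕1⊕1⊕1⊕1⊕1⊕1 = 0
p4 (pos 4,5,6,7,12,13,14,15): XOR of data positions = 0⊕1⊕1⊕0⊕0⊕1⊕1 = 0
p8 (pos 8,9,10,11,12,13,14,15): XOR of data positions = 1⊕1⊕1⊕0⊕0⊕1⊕1 = 1
Codeword: 000001111110011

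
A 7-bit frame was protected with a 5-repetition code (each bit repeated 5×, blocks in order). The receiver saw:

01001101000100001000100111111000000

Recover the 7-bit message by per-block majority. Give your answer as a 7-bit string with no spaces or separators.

Block 1 (01001): 2 ones → 0
Block 2 (10100): 2 ones → 0
Block 3 (01000): 1 one → 0
Block 4 (01000): 1 one → 0
Block 5 (10011): 3 ones → 1
Block 6 (11110): 4 ones → 1
Block 7 (00000): 0 ones → 0

0000110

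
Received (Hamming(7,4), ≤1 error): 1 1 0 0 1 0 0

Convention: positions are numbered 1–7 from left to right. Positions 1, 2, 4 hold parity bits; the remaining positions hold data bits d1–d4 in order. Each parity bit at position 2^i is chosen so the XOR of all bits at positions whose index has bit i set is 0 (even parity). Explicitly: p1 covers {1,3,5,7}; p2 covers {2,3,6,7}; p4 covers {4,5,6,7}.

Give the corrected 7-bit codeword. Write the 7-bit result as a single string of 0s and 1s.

1100110

s1 (pos 1,3,5,7): 1⊕0⊕1⊕0 = 0
s2 (pos 2,3,6,7): 1⊕0⊕0⊕0 = 1
s4 (pos 4,5,6,7): 0⊕1⊕0⊕0 = 1
Syndrome s4…s1 = 110 → error at position 6.
Flip position 6: 1100100 → 1100110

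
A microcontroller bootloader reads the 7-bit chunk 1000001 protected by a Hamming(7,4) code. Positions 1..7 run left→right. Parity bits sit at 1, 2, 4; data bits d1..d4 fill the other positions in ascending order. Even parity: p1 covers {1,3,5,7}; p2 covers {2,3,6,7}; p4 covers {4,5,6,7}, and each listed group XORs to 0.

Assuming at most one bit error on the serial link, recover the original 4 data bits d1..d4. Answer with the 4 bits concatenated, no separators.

0011

s1 (pos 1,3,5,7): 1⊕0⊕0⊕1 = 0
s2 (pos 2,3,6,7): 0⊕0⊕0⊕1 = 1
s4 (pos 4,5,6,7): 0⊕0⊕0⊕1 = 1
Syndrome s4…s1 = 110 → error at position 6.
Flip position 6: 1000001 → 1000011
Read data bits from positions 3,5,6,7: 0011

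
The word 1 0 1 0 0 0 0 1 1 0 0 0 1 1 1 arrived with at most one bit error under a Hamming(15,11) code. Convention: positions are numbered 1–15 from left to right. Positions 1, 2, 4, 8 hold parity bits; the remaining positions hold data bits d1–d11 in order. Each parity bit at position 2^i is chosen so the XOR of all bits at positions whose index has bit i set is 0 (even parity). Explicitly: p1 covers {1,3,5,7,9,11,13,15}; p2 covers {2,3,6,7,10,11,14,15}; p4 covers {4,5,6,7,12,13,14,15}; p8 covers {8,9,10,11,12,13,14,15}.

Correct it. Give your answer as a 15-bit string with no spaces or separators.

s1 (pos 1,3,5,7,9,11,13,15): 1⊕1⊕0⊕0⊕1⊕0⊕1⊕1 = 1
s2 (pos 2,3,6,7,10,11,14,15): 0⊕1⊕0⊕0⊕0⊕0⊕1⊕1 = 1
s4 (pos 4,5,6,7,12,13,14,15): 0⊕0⊕0⊕0⊕0⊕1⊕1⊕1 = 1
s8 (pos 8,9,10,11,12,13,14,15): 1⊕1⊕0⊕0⊕0⊕1⊕1⊕1 = 1
Syndrome s8…s1 = 1111 → error at position 15.
Flip position 15: 101000011000111 → 101000011000110

101000011000110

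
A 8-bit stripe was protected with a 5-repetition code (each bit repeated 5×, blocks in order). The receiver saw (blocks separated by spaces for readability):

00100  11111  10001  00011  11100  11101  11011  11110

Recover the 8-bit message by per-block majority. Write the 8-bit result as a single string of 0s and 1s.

01001111

Block 1 (00100): 1 one → 0
Block 2 (11111): 5 ones → 1
Block 3 (10001): 2 ones → 0
Block 4 (00011): 2 ones → 0
Block 5 (11100): 3 ones → 1
Block 6 (11101): 4 ones → 1
Block 7 (11011): 4 ones → 1
Block 8 (11110): 4 ones → 1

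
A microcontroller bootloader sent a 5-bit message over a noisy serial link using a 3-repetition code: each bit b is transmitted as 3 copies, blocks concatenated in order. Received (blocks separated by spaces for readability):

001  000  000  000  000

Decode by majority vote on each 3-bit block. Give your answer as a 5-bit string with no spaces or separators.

Block 1 (001): 1 one → 0
Block 2 (000): 0 ones → 0
Block 3 (000): 0 ones → 0
Block 4 (000): 0 ones → 0
Block 5 (000): 0 ones → 0

00000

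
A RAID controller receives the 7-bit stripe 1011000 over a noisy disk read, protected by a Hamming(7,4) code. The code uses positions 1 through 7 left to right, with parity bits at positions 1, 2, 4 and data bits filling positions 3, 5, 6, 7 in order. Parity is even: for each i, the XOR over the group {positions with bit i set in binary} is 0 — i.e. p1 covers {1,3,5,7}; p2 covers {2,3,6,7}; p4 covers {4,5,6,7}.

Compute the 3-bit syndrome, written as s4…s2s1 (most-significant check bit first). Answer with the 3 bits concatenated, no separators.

110

s1 (pos 1,3,5,7): 1⊕1⊕0⊕0 = 0
s2 (pos 2,3,6,7): 0⊕1⊕0⊕0 = 1
s4 (pos 4,5,6,7): 1⊕0⊕0⊕0 = 1
Syndrome s4…s1 = 110 → error at position 6.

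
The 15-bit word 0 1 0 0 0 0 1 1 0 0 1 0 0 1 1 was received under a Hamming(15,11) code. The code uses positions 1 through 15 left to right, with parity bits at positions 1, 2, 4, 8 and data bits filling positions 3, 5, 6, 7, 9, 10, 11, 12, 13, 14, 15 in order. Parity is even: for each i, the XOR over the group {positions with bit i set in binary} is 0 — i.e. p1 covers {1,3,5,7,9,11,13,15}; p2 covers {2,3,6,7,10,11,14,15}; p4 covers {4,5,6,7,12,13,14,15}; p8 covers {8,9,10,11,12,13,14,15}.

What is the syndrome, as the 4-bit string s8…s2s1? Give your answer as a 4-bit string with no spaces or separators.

0111

s1 (pos 1,3,5,7,9,11,13,15): 0⊕0⊕0⊕1⊕0⊕1⊕0⊕1 = 1
s2 (pos 2,3,6,7,10,11,14,15): 1⊕0⊕0⊕1⊕0⊕1⊕1⊕1 = 1
s4 (pos 4,5,6,7,12,13,14,15): 0⊕0⊕0⊕1⊕0⊕0⊕1⊕1 = 1
s8 (pos 8,9,10,11,12,13,14,15): 1⊕0⊕0⊕1⊕0⊕0⊕1⊕1 = 0
Syndrome s8…s1 = 0111 → error at position 7.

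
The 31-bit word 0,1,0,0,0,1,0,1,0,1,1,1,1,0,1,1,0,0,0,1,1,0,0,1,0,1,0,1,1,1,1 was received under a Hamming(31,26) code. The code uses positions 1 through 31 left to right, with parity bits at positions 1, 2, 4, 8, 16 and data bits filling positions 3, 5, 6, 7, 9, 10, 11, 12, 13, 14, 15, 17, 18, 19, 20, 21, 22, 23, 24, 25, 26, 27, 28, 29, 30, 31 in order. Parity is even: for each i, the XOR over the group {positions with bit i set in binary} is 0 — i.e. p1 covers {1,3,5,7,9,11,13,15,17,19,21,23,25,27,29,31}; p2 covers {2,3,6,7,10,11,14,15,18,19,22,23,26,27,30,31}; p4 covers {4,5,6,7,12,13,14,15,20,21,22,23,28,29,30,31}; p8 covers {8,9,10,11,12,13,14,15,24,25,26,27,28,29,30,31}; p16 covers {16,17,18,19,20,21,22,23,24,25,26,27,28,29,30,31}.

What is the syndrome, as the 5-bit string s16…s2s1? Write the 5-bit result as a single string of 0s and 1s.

s1 (pos 1,3,5,7,9,11,13,15,17,19,21,23,25,27,29,31): 0⊕0⊕0⊕0⊕0⊕1⊕1⊕1⊕0⊕0⊕1⊕0⊕0⊕0⊕1⊕1 = 0
s2 (pos 2,3,6,7,10,11,14,15,18,19,22,23,26,27,30,31): 1⊕0⊕1⊕0⊕1⊕1⊕0⊕1⊕0⊕0⊕0⊕0⊕1⊕0⊕1⊕1 = 0
s4 (pos 4,5,6,7,12,13,14,15,20,21,22,23,28,29,30,31): 0⊕0⊕1⊕0⊕1⊕1⊕0⊕1⊕1⊕1⊕0⊕0⊕1⊕1⊕1⊕1 = 0
s8 (pos 8,9,10,11,12,13,14,15,24,25,26,27,28,29,30,31): 1⊕0⊕1⊕1⊕1⊕1⊕0⊕1⊕1⊕0⊕1⊕0⊕1⊕1⊕1⊕1 = 0
s16 (pos 16,17,18,19,20,21,22,23,24,25,26,27,28,29,30,31): 1⊕0⊕0⊕0⊕1⊕1⊕0⊕0⊕1⊕0⊕1⊕0⊕1⊕1⊕1⊕1 = 1
Syndrome s16…s1 = 10000 → error at position 16.

10000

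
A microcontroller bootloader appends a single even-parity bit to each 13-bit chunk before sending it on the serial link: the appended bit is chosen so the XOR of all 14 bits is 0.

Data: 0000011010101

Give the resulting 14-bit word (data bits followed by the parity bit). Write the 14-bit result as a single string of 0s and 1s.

00000110101011

XOR of the 13 data bits: 0⊕0⊕0⊕0⊕0⊕1⊕1⊕0⊕1⊕0⊕1⊕0⊕1 = 1
Parity bit = 1 (so all 14 bits XOR to 0).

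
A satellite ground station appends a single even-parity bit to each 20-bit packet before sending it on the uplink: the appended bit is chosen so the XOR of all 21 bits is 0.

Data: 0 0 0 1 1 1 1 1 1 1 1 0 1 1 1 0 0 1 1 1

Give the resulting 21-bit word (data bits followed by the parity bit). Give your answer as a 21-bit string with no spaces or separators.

000111111110111001110

XOR of the 20 data bits: 0⊕0⊕0⊕1⊕1⊕1⊕1⊕1⊕1⊕1⊕1⊕0⊕1⊕1⊕1⊕0⊕0⊕1⊕1⊕1 = 0
Parity bit = 0 (so all 21 bits XOR to 0).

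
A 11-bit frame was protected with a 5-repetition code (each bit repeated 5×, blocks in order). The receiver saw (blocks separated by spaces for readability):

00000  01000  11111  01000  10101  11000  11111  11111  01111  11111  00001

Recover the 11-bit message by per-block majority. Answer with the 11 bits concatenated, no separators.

00101011110

Block 1 (00000): 0 ones → 0
Block 2 (01000): 1 one → 0
Block 3 (11111): 5 ones → 1
Block 4 (01000): 1 one → 0
Block 5 (10101): 3 ones → 1
Block 6 (11000): 2 ones → 0
Block 7 (11111): 5 ones → 1
Block 8 (11111): 5 ones → 1
Block 9 (01111): 4 ones → 1
Block 10 (11111): 5 ones → 1
Block 11 (00001): 1 one → 0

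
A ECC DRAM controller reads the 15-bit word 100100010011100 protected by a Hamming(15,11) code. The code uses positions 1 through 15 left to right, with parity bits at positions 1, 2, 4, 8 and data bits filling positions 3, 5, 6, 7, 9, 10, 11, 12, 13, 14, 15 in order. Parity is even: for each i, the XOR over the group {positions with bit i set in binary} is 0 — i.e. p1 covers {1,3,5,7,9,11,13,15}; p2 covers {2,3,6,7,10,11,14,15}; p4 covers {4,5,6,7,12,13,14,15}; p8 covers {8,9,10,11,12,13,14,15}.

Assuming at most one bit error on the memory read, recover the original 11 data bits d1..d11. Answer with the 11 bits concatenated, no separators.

00010011100

s1 (pos 1,3,5,7,9,11,13,15): 1⊕0⊕0⊕0⊕0⊕1⊕1⊕0 = 1
s2 (pos 2,3,6,7,10,11,14,15): 0⊕0⊕0⊕0⊕0⊕1⊕0⊕0 = 1
s4 (pos 4,5,6,7,12,13,14,15): 1⊕0⊕0⊕0⊕1⊕1⊕0⊕0 = 1
s8 (pos 8,9,10,11,12,13,14,15): 1⊕0⊕0⊕1⊕1⊕1⊕0⊕0 = 0
Syndrome s8…s1 = 0111 → error at position 7.
Flip position 7: 100100010011100 → 100100110011100
Read data bits from positions 3,5,6,7,9,10,11,12,13,14,15: 00010011100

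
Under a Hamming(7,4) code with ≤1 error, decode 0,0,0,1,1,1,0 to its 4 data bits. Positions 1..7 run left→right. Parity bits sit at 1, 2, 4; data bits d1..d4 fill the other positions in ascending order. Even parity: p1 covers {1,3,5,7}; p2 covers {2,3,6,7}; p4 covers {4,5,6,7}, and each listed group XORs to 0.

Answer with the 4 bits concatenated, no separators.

0111

s1 (pos 1,3,5,7): 0⊕0⊕1⊕0 = 1
s2 (pos 2,3,6,7): 0⊕0⊕1⊕0 = 1
s4 (pos 4,5,6,7): 1⊕1⊕1⊕0 = 1
Syndrome s4…s1 = 111 → error at position 7.
Flip position 7: 0001110 → 0001111
Read data bits from positions 3,5,6,7: 0111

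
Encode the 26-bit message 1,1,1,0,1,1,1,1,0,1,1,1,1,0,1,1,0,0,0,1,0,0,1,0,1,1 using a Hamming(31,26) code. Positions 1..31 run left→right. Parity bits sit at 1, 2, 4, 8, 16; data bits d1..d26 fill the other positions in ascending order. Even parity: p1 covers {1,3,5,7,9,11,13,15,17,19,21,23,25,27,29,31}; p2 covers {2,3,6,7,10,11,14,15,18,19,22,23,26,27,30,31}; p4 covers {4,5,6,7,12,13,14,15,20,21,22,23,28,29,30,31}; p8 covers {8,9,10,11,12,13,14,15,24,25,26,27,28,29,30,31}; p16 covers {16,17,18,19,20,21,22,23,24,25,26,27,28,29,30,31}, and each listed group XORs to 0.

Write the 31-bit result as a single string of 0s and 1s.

Place data at non-parity positions: p1 p2 1 p4 1 1 0 p8 1 1 1 1 0 1 1 p16 1 1 0 1 1 0 0 0 1 0 0 1 0 1 1
p1 (pos 1,3,5,7,9,11,13,15,17,19,21,23,25,27,29,31): XOR of data positions = 1⊕1⊕0⊕1⊕1⊕0⊕1⊕1⊕0⊕1⊕0⊕1⊕0⊕0⊕1 = 1
p2 (pos 2,3,6,7,10,11,14,15,18,19,22,23,26,27,30,31): XOR of data positions = 1⊕1⊕0⊕1⊕1⊕1⊕1⊕1⊕0⊕0⊕0⊕0⊕0⊕1⊕1 = 1
p4 (pos 4,5,6,7,12,13,14,15,20,21,22,23,28,29,30,31): XOR of data positions = 1⊕1⊕0⊕1⊕0⊕1⊕1⊕1⊕1⊕0⊕0⊕1⊕0⊕1⊕1 = 0
p8 (pos 8,9,10,11,12,13,14,15,24,25,26,27,28,29,30,31): XOR of data positions = 1⊕1⊕1⊕1⊕0⊕1⊕1⊕0⊕1⊕0⊕0⊕1⊕0⊕1⊕1 = 0
p16 (pos 16,17,18,19,20,21,22,23,24,25,26,27,28,29,30,31): XOR of data positions = 1⊕1⊕0⊕1⊕1⊕0⊕0⊕0⊕1⊕0⊕0⊕1⊕0⊕1⊕1 = 0
Codeword: 1110110011110110110110001001011

1110110011110110110110001001011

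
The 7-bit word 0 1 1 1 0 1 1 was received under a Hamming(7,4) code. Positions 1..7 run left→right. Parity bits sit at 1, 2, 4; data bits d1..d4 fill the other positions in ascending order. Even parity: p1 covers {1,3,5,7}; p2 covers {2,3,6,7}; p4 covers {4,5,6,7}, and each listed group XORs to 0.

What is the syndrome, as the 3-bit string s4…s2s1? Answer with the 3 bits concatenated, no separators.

s1 (pos 1,3,5,7): 0⊕1⊕0⊕1 = 0
s2 (pos 2,3,6,7): 1⊕1⊕1⊕1 = 0
s4 (pos 4,5,6,7): 1⊕0⊕1⊕1 = 1
Syndrome s4…s1 = 100 → error at position 4.

100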